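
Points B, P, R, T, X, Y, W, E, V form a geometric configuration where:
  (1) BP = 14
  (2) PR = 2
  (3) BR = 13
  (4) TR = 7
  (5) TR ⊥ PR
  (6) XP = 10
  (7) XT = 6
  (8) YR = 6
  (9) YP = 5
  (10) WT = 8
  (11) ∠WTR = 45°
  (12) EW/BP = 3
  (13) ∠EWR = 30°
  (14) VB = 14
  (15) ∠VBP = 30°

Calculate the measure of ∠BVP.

Step 1: By the law of cosines on triangle VBP: VP² = 14² + 14² − 2·14·14·cos(30°) = 52.52, so VP ≈ 7.25.
Step 2: By the inverse law of cosines on triangle BVP: cos(∠BVP) = (14² + 7.25² − 14²) / (2·14·7.25) = 52.52/202.91 = 0.2588, so ∠BVP = 75°.

Therefore, the measure of angle ∠BVP = 75°.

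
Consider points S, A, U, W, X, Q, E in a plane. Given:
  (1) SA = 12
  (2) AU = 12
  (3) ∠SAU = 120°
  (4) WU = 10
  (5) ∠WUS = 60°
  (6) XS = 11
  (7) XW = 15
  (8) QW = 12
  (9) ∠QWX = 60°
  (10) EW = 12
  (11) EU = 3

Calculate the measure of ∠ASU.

Step 1: By the law of cosines on triangle SAU: SU² = 12² + 12² − 2·12·12·cos(120°) = 432, so SU = 12·√3.
Step 2: By the inverse law of cosines on triangle ASU: cos(∠ASU) = (12² + (12·√3)² − 12²) / (2·12·12·√3) = 432/498.83 = 0.866, so ∠ASU = 30°.

Therefore, the measure of angle ∠ASU = 30°.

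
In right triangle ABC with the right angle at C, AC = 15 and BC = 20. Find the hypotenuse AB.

AB = sqrt(15^2 + 20^2) = sqrt(625) = 25

25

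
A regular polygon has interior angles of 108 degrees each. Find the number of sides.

The exterior angle is the supplement of the interior angle: 180 - 108 = 72 degrees.
Since the exterior angles of any convex polygon sum to 360 degrees, the number of sides is 360 / 72 = 5.

5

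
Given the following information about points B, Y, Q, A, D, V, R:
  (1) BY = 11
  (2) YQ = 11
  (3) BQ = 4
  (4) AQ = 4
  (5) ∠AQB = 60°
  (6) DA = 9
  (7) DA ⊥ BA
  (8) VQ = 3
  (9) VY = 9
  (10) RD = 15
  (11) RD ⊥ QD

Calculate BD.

Step 1: By the law of cosines on triangle BQA: BA² = 4² + 4² − 2·4·4·cos(60°) = 16, so BA = 4.
Step 2: By the law of cosines on triangle BAD: BD² = 4² + 9² − 2·4·9·cos(90°) = 97, so BD = √97.

Therefore, the length of BD = √97.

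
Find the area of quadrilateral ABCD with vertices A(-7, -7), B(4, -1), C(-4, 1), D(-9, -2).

Shoelace: sum of cross terms = 101, Area = (1/2)|101| = 101/2

101/2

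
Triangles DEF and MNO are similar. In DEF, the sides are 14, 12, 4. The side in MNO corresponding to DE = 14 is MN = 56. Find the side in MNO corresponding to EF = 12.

Since the triangles are similar, the ratio of corresponding sides is constant.
Scale factor k = MN / DE = 56 / 14 = 4
NO = k * EF = 4 * 12 = 48

48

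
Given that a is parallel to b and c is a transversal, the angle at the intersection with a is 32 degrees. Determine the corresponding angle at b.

When a transversal crosses parallel lines, angles in the same position at each intersection are called corresponding angles.
These are always equal, so the answer is 32 degrees.

32 degrees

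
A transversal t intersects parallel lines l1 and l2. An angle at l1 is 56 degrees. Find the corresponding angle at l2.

When a transversal crosses parallel lines, angles in the same position at each intersection are called corresponding angles.
These are always equal, so the answer is 56 degrees.

56 degrees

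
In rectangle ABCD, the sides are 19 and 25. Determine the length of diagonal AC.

d = sqrt(19^2 + 25^2) = sqrt(986)

sqrt(986)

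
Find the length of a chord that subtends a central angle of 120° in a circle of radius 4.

Chord length = 2r sin(θ/2)
= 2 × 4 × sin(120°/2)
= 2 × 4 × sin(60°)
= 4*sqrt(3)

4*sqrt(3)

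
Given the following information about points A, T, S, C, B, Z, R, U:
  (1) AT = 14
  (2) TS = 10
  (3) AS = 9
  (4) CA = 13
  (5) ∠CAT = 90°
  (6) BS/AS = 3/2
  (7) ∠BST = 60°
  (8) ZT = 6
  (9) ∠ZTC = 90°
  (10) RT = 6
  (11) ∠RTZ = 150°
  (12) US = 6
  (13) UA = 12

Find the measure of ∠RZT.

Step 1: By the law of cosines on triangle ZTR: ZR² = 6² + 6² − 2·6·6·cos(150°) = 134.35, so ZR ≈ 11.59.
Step 2: By the inverse law of cosines on triangle RZT: cos(∠RZT) = (11.59² + 6² − 6²) / (2·11.59·6) = 134.35/139.09 = 0.9659, so ∠RZT = 15°.

Therefore, the measure of angle ∠RZT = 15°.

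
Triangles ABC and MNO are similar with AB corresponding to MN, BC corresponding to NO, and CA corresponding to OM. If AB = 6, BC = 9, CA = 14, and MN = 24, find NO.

Since the triangles are similar, the ratio of corresponding sides is constant.
Scale factor k = MN / AB = 24 / 6 = 4
NO = k * BC = 4 * 9 = 36

36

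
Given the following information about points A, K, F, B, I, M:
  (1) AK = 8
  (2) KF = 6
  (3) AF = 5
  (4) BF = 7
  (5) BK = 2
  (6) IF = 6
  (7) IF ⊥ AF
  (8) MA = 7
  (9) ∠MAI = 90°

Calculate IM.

Step 1: By the law of cosines on triangle IFA: IA² = 6² + 5² − 2·6·5·cos(90°) = 61, so IA = √61.
Step 2: By the law of cosines on triangle IAM: IM² = √61² + 7² − 2·√61·7·cos(90°) = 110, so IM = √110.

Therefore, the length of IM = √110.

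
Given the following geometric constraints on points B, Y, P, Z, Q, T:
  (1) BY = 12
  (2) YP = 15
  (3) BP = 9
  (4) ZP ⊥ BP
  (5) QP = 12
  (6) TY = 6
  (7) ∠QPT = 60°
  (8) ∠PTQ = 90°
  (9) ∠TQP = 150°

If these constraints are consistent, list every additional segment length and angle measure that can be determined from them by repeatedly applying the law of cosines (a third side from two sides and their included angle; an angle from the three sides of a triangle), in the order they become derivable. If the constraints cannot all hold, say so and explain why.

These constraints are not satisfiable: (7), (8) and (9) are the three interior angles of triangle QPT, which must sum to 180°, but 60° + 90° + 150° = 300°. No planar figure meets all of them, so nothing further can be derived.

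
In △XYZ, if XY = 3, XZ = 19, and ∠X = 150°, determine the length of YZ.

By the law of cosines: YZ^2 = XY^2 + XZ^2 - 2*XY*XZ*cos(X)
YZ^2 = 3^2 + 19^2 - 2*3*19*cos(150°)
YZ^2 = 9 + 361 - 114*(-sqrt(3)/2)
YZ^2 = 57*sqrt(3) + 370
YZ = sqrt(57*sqrt(3) + 370)

sqrt(57*sqrt(3) + 370)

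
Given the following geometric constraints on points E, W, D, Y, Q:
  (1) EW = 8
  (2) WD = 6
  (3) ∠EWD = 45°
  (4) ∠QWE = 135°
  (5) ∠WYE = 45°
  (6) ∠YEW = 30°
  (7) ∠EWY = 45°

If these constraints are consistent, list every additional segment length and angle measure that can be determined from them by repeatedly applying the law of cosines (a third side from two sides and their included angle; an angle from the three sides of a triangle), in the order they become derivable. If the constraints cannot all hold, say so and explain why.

These constraints are not satisfiable: (5), (6) and (7) are the three interior angles of triangle WYE, which must sum to 180°, but 45° + 30° + 45° = 120°. No planar figure meets all of them, so nothing further can be derived.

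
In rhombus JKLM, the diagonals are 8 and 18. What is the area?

Area of a rhombus = (d1 * d2) / 2
Area = (8 * 18) / 2
Area = 144 / 2
Area = 72

72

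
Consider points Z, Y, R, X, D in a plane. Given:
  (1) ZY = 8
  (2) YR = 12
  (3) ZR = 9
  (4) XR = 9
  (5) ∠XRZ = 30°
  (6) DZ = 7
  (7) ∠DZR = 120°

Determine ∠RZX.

Step 1: By the law of cosines on triangle ZRX: ZX² = 9² + 9² − 2·9·9·cos(30°) = 21.7, so ZX ≈ 4.66.
Step 2: By the inverse law of cosines on triangle RZX: cos(∠RZX) = (9² + 4.66² − 9²) / (2·9·4.66) = 21.7/83.86 = 0.2588, so ∠RZX = 75°.

Therefore, the measure of angle ∠RZX = 75°.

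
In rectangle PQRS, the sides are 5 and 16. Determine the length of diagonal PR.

d = sqrt(5^2 + 16^2) = sqrt(281)

sqrt(281)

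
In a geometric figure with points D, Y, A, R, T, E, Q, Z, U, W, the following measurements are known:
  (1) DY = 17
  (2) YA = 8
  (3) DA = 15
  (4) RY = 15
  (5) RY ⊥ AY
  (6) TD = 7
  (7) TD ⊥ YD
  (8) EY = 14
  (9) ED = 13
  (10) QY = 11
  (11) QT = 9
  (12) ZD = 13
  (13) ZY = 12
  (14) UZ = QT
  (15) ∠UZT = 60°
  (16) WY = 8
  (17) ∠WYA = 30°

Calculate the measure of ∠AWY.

Step 1: By the law of cosines on triangle WYA: WA² = 8² + 8² − 2·8·8·cos(30°) = 17.15, so WA ≈ 4.14.
Step 2: By the inverse law of cosines on triangle AWY: cos(∠AWY) = (4.14² + 8² − 8²) / (2·4.14·8) = 17.15/66.26 = 0.2588, so ∠AWY = 75°.

Therefore, the measure of angle ∠AWY = 75°.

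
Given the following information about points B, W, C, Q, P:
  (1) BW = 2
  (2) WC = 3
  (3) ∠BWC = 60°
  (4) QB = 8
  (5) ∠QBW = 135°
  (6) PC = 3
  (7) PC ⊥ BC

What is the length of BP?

Step 1: By the law of cosines on triangle BWC: BC² = 2² + 3² − 2·2·3·cos(60°) = 7, so BC = √7.
Step 2: By the law of cosines on triangle BCP: BP² = √7² + 3² − 2·√7·3·cos(90°) = 16, so BP = 4.

Therefore, the length of BP = 4.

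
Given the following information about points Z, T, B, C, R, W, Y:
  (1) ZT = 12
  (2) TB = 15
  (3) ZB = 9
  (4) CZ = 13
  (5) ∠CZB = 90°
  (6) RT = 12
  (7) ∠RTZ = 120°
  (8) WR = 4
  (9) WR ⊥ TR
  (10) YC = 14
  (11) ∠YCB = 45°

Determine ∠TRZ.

Step 1: By the law of cosines on triangle RTZ: RZ² = 12² + 12² − 2·12·12·cos(120°) = 432, so RZ = 12·√3.
Step 2: By the inverse law of cosines on triangle TRZ: cos(∠TRZ) = (12² + (12·√3)² − 12²) / (2·12·12·√3) = 432/498.83 = 0.866, so ∠TRZ = 30°.

Therefore, the measure of angle ∠TRZ = 30°.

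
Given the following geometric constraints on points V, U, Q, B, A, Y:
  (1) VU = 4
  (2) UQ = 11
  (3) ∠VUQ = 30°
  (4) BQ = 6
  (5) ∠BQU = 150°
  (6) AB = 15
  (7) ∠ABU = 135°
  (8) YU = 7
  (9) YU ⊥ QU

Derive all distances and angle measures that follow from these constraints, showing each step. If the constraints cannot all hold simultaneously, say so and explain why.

The constraints are consistent.

Step 1: From VU = 4, UQ = 11, and ∠VUQ = 30°, by the law of cosines:
  VQ² = VU² + UQ² - 2·VU·UQ·cos(30°) = 16 + 121 - 76.21 = 60.79
  VQ ≈ 7.8

Step 2: From UQ = 11, QB = 6, and ∠UQB = 150°, by the law of cosines:
  UB² = UQ² + QB² - 2·UQ·QB·cos(150°) = 121 + 36 + 114.3 = 271.3
  UB ≈ 16.47

Step 3: From QU = 11, UY = 7, and ∠QUY = 90°, by the law of cosines:
  QY² = QU² + UY² - 2·QU·UY·cos(90°) = 121 + 49 - 0 = 170
  QY = √170

Step 4: From UB = 16.47, BA = 15, and ∠UBA = 135°, by the law of cosines:
  UA² = UB² + BA² - 2·UB·BA·cos(135°) = 271.3 + 225 + 349.4 = 845.7
  UA ≈ 29.08

Step 5: From VQ = 7.8, VU = 4, QU = 11, by the inverse law of cosines:
  cos(∠QVU) = (VQ² + VU² - QU²) / (2·VQ·VU)
  ∠QVU = 135.14°

Step 6: From UB = 16.47, UQ = 11, BQ = 6, by the inverse law of cosines:
  cos(∠BUQ) = (UB² + UQ² - BQ²) / (2·UB·UQ)
  ∠BUQ = 10.49°

Step 7: From QU = 11, QV = 7.8, UV = 4, by the inverse law of cosines:
  cos(∠UQV) = (QU² + QV² - UV²) / (2·QU·QV)
  ∠UQV = 14.86°

Step 8: From QU = 11, QY = √170, UY = 7, by the inverse law of cosines:
  cos(∠UQY) = (QU² + QY² - UY²) / (2·QU·QY)
  ∠UQY = 32.47°

Step 9: From BQ = 6, BU = 16.47, QU = 11, by the inverse law of cosines:
  cos(∠QBU) = (BQ² + BU² - QU²) / (2·BQ·BU)
  ∠QBU = 19.51°

Step 10: From YQ = √170, YU = 7, QU = 11, by the inverse law of cosines:
  cos(∠QYU) = (YQ² + YU² - QU²) / (2·YQ·YU)
  ∠QYU = 57.53°

Step 11: From UA = 29.08, UB = 16.47, AB = 15, by the inverse law of cosines:
  cos(∠AUB) = (UA² + UB² - AB²) / (2·UA·UB)
  ∠AUB = 21.39°

Step 12: From AB = 15, AU = 29.08, BU = 16.47, by the inverse law of cosines:
  cos(∠BAU) = (AB² + AU² - BU²) / (2·AB·AU)
  ∠BAU = 23.61°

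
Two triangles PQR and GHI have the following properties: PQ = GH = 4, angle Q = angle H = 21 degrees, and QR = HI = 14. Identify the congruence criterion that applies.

The given information provides:
PQ = GH = 4, angle Q = angle H = 21 degrees, and QR = HI = 14
This matches the SAS congruence theorem.
Two pairs of corresponding sides and the included angle are equal (Side-Angle-Side).

SAS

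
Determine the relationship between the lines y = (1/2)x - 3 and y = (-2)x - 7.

Slope of line 1: m1 = 1/2
Slope of line 2: m2 = -2
m1 * m2 = (1/2) * (-2) = -1 = -1, so the lines are perpendicular.

Perpendicular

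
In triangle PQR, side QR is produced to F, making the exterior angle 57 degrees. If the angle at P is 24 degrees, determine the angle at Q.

By the exterior angle theorem: exterior angle = sum of remote interior angles.
57 = 24 + angle Q
angle Q = 57 - 24 = 33 degrees

33 degrees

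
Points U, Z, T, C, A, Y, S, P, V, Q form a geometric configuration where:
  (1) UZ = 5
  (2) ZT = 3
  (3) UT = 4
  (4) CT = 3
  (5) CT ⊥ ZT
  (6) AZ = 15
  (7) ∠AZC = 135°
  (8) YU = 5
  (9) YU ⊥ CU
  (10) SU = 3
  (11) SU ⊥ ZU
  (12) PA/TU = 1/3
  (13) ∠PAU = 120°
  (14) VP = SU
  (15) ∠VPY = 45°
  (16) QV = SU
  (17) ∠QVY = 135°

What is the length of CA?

Step 1: By the law of cosines on triangle ZTC: ZC² = 3² + 3² − 2·3·3·cos(90°) = 18, so ZC = 3·√2.
Step 2: By the law of cosines on triangle CZA: CA² = (3·√2)² + 15² − 2·3·√2·15·cos(135°) = 333, so CA = 3·√37.

Therefore, the length of CA = 3·√37.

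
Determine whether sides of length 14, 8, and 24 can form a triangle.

The longest side is 24. The other two sides sum to 8 + 14 = 22.
Since 22 ≤ 24, the two shorter sides cannot reach around to close the triangle.

No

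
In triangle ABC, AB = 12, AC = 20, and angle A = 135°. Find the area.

Area = (1/2) * AB * AC * sin(A)
Area = (1/2) * 12 * 20 * sin(135°)
Area = (1/2) * 12 * 20 * sqrt(2)/2
Area = 60*sqrt(2)

60*sqrt(2)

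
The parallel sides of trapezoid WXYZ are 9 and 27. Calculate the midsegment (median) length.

The midsegment of a trapezoid = (base1 + base2) / 2
midsegment = (9 + 27) / 2
midsegment = 36 / 2
midsegment = 18

18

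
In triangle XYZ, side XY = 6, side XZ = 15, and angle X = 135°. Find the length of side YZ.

By the law of cosines: YZ^2 = XY^2 + XZ^2 - 2*XY*XZ*cos(X)
YZ^2 = 6^2 + 15^2 - 2*6*15*cos(135°)
YZ^2 = 36 + 225 - 180*(-sqrt(2)/2)
YZ^2 = 90*sqrt(2) + 261
YZ = 3*sqrt(10*sqrt(2) + 29)

3*sqrt(10*sqrt(2) + 29)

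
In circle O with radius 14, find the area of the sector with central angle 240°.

Sector area = π(14²)(2/3) = 392*pi/3

392*pi/3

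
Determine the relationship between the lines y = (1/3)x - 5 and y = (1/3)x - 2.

Slope of line 1: m1 = 1/3
Slope of line 2: m2 = 1/3
m1 = m2, so the lines are parallel.

Parallel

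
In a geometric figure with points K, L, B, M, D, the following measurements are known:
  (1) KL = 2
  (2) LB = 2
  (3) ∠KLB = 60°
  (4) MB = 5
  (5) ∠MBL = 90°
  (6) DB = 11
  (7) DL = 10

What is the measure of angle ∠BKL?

Step 1: By the law of cosines on triangle KLB: KB² = 2² + 2² − 2·2·2·cos(60°) = 4, so KB = 2.
Step 2: By the inverse law of cosines on triangle BKL: cos(∠BKL) = (2² + 2² − 2²) / (2·2·2) = 4/8 = 0.5, so ∠BKL = 60°.

Therefore, the measure of angle ∠BKL = 60°.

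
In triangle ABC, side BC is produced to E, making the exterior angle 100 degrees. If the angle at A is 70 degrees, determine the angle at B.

By the exterior angle theorem: exterior angle = sum of remote interior angles.
100 = 70 + angle B
angle B = 100 - 70 = 30 degrees

30 degrees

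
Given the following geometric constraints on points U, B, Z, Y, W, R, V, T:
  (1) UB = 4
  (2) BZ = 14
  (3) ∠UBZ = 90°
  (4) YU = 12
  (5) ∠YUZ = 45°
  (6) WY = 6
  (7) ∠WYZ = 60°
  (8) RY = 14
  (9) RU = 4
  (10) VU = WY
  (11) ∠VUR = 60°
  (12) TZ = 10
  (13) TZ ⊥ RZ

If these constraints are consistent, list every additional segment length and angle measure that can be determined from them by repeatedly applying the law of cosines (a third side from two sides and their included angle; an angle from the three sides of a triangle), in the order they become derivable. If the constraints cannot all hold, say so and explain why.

The constraints are consistent. Derivable facts, in order:
After 1 step:
- RV = 2·√7
- UZ = 2·√53
- ∠RUY = 112.02°
- ∠RYU = 15.36°
- ∠URY = 52.62°
After 2 steps:
- ZY ≈ 10.44
- ∠BUZ = 74.05°
- ∠BZU = 15.95°
- ∠RVU = 40.89°
- ∠URV = 79.11°
After 3 steps:
- ZW ≈ 9.07
- ∠UYZ = 80.6°
- ∠UZY = 54.4°
After 4 steps:
- ∠WZY = 34.95°
- ∠YWZ = 85.05°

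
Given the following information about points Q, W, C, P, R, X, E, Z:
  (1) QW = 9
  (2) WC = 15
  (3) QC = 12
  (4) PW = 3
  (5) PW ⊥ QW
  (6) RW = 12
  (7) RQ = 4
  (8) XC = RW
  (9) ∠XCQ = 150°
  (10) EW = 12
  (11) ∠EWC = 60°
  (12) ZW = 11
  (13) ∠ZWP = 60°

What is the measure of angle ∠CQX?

From the given relations: XC = RW = 12.
Step 1: By the law of cosines on triangle QCX: QX² = 12² + 12² − 2·12·12·cos(150°) = 537.42, so QX ≈ 23.18.
Step 2: By the inverse law of cosines on triangle CQX: cos(∠CQX) = (12² + 23.18² − 12²) / (2·12·23.18) = 537.42/556.37 = 0.9659, so ∠CQX = 15°.

Therefore, the measure of angle ∠CQX = 15°.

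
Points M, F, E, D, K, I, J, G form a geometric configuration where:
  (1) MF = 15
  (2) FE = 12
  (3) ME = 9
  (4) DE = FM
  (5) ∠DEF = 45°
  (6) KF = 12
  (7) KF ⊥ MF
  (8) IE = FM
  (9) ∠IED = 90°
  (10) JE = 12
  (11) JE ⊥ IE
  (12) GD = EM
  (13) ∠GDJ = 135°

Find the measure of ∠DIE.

From the given relations: IE = FM = 15; DE = FM = 15.
Step 1: By the law of cosines on triangle IED: ID² = 15² + 15² − 2·15·15·cos(90°) = 450, so ID = 15·√2.
Step 2: By the inverse law of cosines on triangle DIE: cos(∠DIE) = ((15·√2)² + 15² − 15²) / (2·15·√2·15) = 450/636.4 = 0.7071, so ∠DIE = 45°.

Therefore, the measure of angle ∠DIE = 45°.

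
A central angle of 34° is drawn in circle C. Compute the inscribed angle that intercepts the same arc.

An inscribed angle intercepts an arc from a point on the circle, while the central angle intercepts the same arc from the center.
The inscribed angle is always half the central angle: 34° / 2 = 17°.

17°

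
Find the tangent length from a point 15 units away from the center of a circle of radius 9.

tangent = √(d² - r²) = √(15² - 9²) = √(225 - 81) = √144 = 12

12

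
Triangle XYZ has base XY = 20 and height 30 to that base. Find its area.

Area = (1/2)(20)(30) = 300

300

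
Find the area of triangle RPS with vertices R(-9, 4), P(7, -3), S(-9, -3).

The Shoelace formula computes the area from vertex coordinates by summing cross products.
For vertices (-9,4), (7,-3), (-9,-3):
Signed sum = -9*-3 - 7*4 + 7*-3 - -9*-3 + -9*4 - -9*-3
= -1 + -48 + -63 = -112
Area = (1/2)|-112| = 56.

56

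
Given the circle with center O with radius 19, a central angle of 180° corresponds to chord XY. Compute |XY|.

Drop a perpendicular from the center to the chord, bisecting both the chord and the central angle.
Each half-chord = r sin(θ/2) = 19 sin(90°).
The full chord = 2 × 19 × sin(90°) = 38.

38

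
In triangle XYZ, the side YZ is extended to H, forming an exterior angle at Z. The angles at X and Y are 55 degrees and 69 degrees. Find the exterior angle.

By the exterior angle theorem, an exterior angle of a triangle equals the sum of the two remote interior angles.
Exterior angle = angle X + angle Y
Exterior angle = 55 + 69 = 124 degrees

124 degrees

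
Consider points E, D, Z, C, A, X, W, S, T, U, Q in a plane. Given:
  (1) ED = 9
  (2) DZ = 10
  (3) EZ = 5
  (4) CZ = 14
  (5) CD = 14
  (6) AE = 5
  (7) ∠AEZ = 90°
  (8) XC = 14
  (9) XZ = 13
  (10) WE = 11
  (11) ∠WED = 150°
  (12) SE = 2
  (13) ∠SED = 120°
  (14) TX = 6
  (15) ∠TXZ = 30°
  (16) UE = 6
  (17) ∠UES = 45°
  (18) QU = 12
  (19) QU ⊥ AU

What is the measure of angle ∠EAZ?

Step 1: By the law of cosines on triangle AEZ: AZ² = 5² + 5² − 2·5·5·cos(90°) = 50, so AZ = 5·√2.
Step 2: By the inverse law of cosines on triangle EAZ: cos(∠EAZ) = (5² + (5·√2)² − 5²) / (2·5·5·√2) = 50/70.71 = 0.7071, so ∠EAZ = 45°.

Therefore, the measure of angle ∠EAZ = 45°.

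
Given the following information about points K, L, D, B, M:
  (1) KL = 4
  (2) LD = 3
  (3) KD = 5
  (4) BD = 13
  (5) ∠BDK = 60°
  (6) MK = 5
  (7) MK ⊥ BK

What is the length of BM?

Step 1: By the law of cosines on triangle BDK: BK² = 13² + 5² − 2·13·5·cos(60°) = 129, so BK = √129.
Step 2: By the law of cosines on triangle BKM: BM² = √129² + 5² − 2·√129·5·cos(90°) = 154, so BM = √154.

Therefore, the length of BM = √154.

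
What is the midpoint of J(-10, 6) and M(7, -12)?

M = ((x₁ + x₂)/2, (y₁ + y₂)/2)
= ((-10 + 7)/2, (6 + -12)/2)
= (-3/2, -6/2) = (-3/2, -3)

(-3/2, -3)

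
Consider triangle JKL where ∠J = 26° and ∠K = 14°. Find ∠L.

By the triangle angle sum property, the three interior angles of any triangle add up to 180°.
We know angle J = 26° and angle K = 14°, so their sum is 40°.
Therefore angle L = 180° - 40° = 140°.

140 degrees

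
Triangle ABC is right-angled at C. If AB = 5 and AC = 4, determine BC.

Rearranging the Pythagorean theorem to solve for the unknown leg:
leg^2 = hypotenuse^2 - known_leg^2 = 25 - 16 = 9
leg = sqrt(9) = 3.

3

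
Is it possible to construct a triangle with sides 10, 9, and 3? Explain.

Sort the sides: 3, 9, 10.
It suffices to check that the sum of the two smallest exceeds the largest:
3 + 9 = 12 > 10. ✓
Yes, a valid triangle can be formed.

Yes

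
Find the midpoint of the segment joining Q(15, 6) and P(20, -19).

M = ((x₁ + x₂)/2, (y₁ + y₂)/2)
= ((15 + 20)/2, (6 + -19)/2)
= (35/2, -13/2) = (35/2, -13/2)

(35/2, -13/2)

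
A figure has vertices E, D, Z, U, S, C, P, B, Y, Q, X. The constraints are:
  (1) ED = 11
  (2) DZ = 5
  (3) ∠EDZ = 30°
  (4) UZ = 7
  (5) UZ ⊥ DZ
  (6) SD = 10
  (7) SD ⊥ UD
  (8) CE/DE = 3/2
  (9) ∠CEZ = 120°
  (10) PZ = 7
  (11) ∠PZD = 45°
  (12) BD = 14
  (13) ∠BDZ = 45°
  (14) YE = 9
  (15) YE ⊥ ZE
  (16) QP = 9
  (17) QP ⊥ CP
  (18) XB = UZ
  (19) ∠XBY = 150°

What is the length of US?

Step 1: By the law of cosines on triangle UZD: UD² = 7² + 5² − 2·7·5·cos(90°) = 74, so UD = √74.
Step 2: By the law of cosines on triangle UDS: US² = √74² + 10² − 2·√74·10·cos(90°) = 174, so US = √174.

Therefore, the length of US = √174.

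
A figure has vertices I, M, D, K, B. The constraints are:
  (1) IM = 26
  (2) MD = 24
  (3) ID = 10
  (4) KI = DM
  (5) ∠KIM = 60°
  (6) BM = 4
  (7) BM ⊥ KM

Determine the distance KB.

From the given relations: KI = DM = 24.
Step 1: By the law of cosines on triangle KIM: KM² = 24² + 26² − 2·24·26·cos(60°) = 628, so KM = 2·√157.
Step 2: By the law of cosines on triangle KMB: KB² = (2·√157)² + 4² − 2·2·√157·4·cos(90°) = 644, so KB = 2·√161.

Therefore, the length of KB = 2·√161.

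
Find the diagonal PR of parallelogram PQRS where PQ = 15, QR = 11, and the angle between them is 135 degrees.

Law of cosines: d^2 = 15^2 + 11^2 - 2(15)(11)cos(135°) = 165*sqrt(2) + 346, so d = sqrt(165*sqrt(2) + 346).

sqrt(165*sqrt(2) + 346)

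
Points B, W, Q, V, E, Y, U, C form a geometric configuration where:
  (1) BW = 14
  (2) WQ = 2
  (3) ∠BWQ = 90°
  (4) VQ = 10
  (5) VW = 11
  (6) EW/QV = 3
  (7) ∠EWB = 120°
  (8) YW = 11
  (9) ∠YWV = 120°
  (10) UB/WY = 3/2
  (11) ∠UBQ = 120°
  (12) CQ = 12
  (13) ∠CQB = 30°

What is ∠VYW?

Step 1: By the law of cosines on triangle YWV: YV² = 11² + 11² − 2·11·11·cos(120°) = 363, so YV = 11·√3.
Step 2: By the inverse law of cosines on triangle VYW: cos(∠VYW) = ((11·√3)² + 11² − 11²) / (2·11·√3·11) = 363/419.16 = 0.866, so ∠VYW = 30°.

Therefore, the measure of angle ∠VYW = 30°.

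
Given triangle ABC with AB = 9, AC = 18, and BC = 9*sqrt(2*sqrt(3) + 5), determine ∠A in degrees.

By the inverse law of cosines: cos(A) = (AB² + AC² - BC²) / (2 × AB × AC)
cos(A) = (9² + 18² - (9*sqrt(2*sqrt(3) + 5))²) / (2 × 9 × 18)
cos(A) = (81 + 324 - (162*sqrt(3) + 405)) / 324
cos(A) = -sqrt(3)/2
A = arccos(-sqrt(3)/2) = 150°

150°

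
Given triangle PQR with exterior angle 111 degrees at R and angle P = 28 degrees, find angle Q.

By the exterior angle theorem: exterior angle = sum of remote interior angles.
111 = 28 + angle Q
angle Q = 111 - 28 = 83 degrees

83 degrees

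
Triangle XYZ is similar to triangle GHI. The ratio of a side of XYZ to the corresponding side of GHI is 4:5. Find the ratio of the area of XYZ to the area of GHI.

Area ratio = (side ratio)^2 = (4/5)^2 = 16:25.

16:25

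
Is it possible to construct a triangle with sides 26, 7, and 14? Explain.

Check the triangle inequality: 7 + 14 = 21 ≤ 26.
Since the sum of two sides does not exceed the third, no triangle can be formed.

No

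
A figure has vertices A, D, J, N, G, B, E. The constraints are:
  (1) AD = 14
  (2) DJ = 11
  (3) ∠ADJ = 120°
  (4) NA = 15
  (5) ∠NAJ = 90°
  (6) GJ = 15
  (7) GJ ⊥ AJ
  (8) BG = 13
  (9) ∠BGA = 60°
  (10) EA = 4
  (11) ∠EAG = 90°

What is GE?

Step 1: By the law of cosines on triangle JDA: JA² = 11² + 14² − 2·11·14·cos(120°) = 471, so JA ≈ 21.7.
Step 2: By the law of cosines on triangle GJA: GA² = 15² + 21.7² − 2·15·21.7·cos(90°) = 696, so GA = 2·√174.
Step 3: By the law of cosines on triangle GAE: GE² = (2·√174)² + 4² − 2·2·√174·4·cos(90°) = 712, so GE = 2·√178.

Therefore, the length of GE = 2·√178.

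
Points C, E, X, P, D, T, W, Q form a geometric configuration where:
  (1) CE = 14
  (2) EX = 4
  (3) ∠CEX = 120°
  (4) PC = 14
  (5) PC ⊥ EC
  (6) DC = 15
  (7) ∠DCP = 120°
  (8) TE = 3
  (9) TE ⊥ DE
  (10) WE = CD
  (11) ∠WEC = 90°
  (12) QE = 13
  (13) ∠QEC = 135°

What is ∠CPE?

Step 1: By the law of cosines on triangle PCE: PE² = 14² + 14² − 2·14·14·cos(90°) = 392, so PE = 14·√2.
Step 2: By the inverse law of cosines on triangle CPE: cos(∠CPE) = (14² + (14·√2)² − 14²) / (2·14·14·√2) = 392/554.37 = 0.7071, so ∠CPE = 45°.

Therefore, the measure of angle ∠CPE = 45°.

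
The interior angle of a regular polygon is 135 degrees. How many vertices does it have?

The exterior angle is the supplement of the interior angle: 180 - 135 = 45 degrees.
Since the exterior angles of any convex polygon sum to 360 degrees, the number of sides is 360 / 45 = 8.

8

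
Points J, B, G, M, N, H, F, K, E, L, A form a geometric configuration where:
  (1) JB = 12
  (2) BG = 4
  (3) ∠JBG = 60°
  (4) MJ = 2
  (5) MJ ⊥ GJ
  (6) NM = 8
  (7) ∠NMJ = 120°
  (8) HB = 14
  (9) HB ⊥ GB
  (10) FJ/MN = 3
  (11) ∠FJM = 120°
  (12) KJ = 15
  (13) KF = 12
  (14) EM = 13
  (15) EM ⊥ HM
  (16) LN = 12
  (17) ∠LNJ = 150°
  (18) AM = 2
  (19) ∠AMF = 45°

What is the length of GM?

Step 1: By the law of cosines on triangle JBG: JG² = 12² + 4² − 2·12·4·cos(60°) = 112, so JG = 4·√7.
Step 2: By the law of cosines on triangle GJM: GM² = (4·√7)² + 2² − 2·4·√7·2·cos(90°) = 116, so GM = 2·√29.

Therefore, the length of GM = 2·√29.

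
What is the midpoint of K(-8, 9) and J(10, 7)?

The midpoint is the point halfway along the segment.
Move half the horizontal distance: -8 + (10 - -8)/2 = -8 + 18/2 = 1
Move half the vertical distance: 9 + (7 - 9)/2 = 9 + -2/2 = 8
Midpoint = (1, 8)

(1, 8)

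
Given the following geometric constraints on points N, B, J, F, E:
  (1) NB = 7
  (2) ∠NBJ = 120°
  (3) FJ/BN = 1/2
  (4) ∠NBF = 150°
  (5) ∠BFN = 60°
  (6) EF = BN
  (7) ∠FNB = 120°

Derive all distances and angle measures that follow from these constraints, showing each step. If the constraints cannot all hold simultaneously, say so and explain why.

These constraints are not satisfiable: (4), (5) and (7) are the three interior angles of triangle NBF, which must sum to 180°, but 150° + 60° + 120° = 330°. No planar figure meets all of them, so nothing further can be derived.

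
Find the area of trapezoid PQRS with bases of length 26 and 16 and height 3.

A trapezoid's area equals the midsegment times the height.
The midsegment is (26 + 16) / 2 = 21.
Area = 21 * 3 = 63.

63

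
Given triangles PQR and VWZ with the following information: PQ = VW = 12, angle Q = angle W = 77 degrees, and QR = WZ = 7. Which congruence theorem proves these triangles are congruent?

Consider the given information: PQ = VW = 12, angle Q = angle W = 77 degrees, and QR = WZ = 7
This is not AAS or HL: AAS requires two angles and a non-included side. HL only applies to right triangles with matching hypotenuse and leg.
The correct criterion is SAS. Two pairs of corresponding sides and the included angle are equal (Side-Angle-Side).

SAS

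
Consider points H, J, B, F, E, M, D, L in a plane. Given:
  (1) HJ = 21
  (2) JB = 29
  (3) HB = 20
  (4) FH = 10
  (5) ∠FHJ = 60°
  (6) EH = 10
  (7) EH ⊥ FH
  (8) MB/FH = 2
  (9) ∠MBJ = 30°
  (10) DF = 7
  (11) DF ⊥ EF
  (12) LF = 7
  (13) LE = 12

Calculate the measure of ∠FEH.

Step 1: By the law of cosines on triangle EHF: EF² = 10² + 10² − 2·10·10·cos(90°) = 200, so EF = 10·√2.
Step 2: By the inverse law of cosines on triangle FEH: cos(∠FEH) = ((10·√2)² + 10² − 10²) / (2·10·√2·10) = 200/282.84 = 0.7071, so ∠FEH = 45°.

Therefore, the measure of angle ∠FEH = 45°.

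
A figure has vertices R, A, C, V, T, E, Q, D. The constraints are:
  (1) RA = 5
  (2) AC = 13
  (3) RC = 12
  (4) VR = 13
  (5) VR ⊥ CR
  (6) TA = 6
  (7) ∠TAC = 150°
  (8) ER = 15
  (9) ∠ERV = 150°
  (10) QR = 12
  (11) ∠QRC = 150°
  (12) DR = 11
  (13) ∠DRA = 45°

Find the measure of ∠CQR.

Step 1: By the law of cosines on triangle QRC: QC² = 12² + 12² − 2·12·12·cos(150°) = 537.42, so QC ≈ 23.18.
Step 2: By the inverse law of cosines on triangle CQR: cos(∠CQR) = (23.18² + 12² − 12²) / (2·23.18·12) = 537.42/556.37 = 0.9659, so ∠CQR = 15°.

Therefore, the measure of angle ∠CQR = 15°.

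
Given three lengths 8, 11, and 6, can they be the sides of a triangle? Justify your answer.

Check all three triangle inequalities:
8 + 11 = 19 > 6 ✓
8 + 6 = 14 > 11 ✓
11 + 6 = 17 > 8 ✓
All conditions hold, so these sides form a valid triangle.

Yes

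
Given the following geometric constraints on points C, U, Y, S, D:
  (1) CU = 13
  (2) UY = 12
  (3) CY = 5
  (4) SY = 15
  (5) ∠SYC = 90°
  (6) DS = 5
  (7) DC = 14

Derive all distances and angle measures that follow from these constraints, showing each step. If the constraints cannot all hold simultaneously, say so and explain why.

The constraints are consistent.

Step 1: From CY = 5, YS = 15, and ∠CYS = 90°, by the law of cosines:
  CS² = CY² + YS² - 2·CY·YS·cos(90°) = 25 + 225 - 0 = 250
  CS = 5·√10

Step 2: From CU = 13, CY = 5, UY = 12, by the inverse law of cosines:
  cos(∠UCY) = (CU² + CY² - UY²) / (2·CU·CY)
  ∠UCY = 67.38°

Step 3: From UC = 13, UY = 12, CY = 5, by the inverse law of cosines:
  cos(∠CUY) = (UC² + UY² - CY²) / (2·UC·UY)
  ∠CUY = 22.62°

Step 4: From YC = 5, YU = 12, CU = 13, by the inverse law of cosines:
  cos(∠CYU) = (YC² + YU² - CU²) / (2·YC·YU)
  ∠CYU = 90°

Step 5: From CD = 14, CS = 5·√10, DS = 5, by the inverse law of cosines:
  cos(∠DCS) = (CD² + CS² - DS²) / (2·CD·CS)
  ∠DCS = 18.02°

Step 6: From CS = 5·√10, CY = 5, SY = 15, by the inverse law of cosines:
  cos(∠SCY) = (CS² + CY² - SY²) / (2·CS·CY)
  ∠SCY = 71.57°

Step 7: From SC = 5·√10, SD = 5, CD = 14, by the inverse law of cosines:
  cos(∠CSD) = (SC² + SD² - CD²) / (2·SC·SD)
  ∠CSD = 60.02°

Step 8: From SC = 5·√10, SY = 15, CY = 5, by the inverse law of cosines:
  cos(∠CSY) = (SC² + SY² - CY²) / (2·SC·SY)
  ∠CSY = 18.43°

Step 9: From DC = 14, DS = 5, CS = 5·√10, by the inverse law of cosines:
  cos(∠CDS) = (DC² + DS² - CS²) / (2·DC·DS)
  ∠CDS = 101.95°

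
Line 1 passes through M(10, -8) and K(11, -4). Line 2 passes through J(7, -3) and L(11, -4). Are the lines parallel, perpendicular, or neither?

Slope of line 1: m1 = (-4 - -8)/(11 - 10) = 4/1 = 4
Slope of line 2: m2 = (-4 - -3)/(11 - 7) = -1/4 = -1/4
Two lines are perpendicular when the product of their slopes is -1 (negative reciprocals).
m1 * m2 = (4) * (-1/4) = -1, confirming perpendicularity.

Perpendicular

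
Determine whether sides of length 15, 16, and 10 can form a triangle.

Yes.
The triangle inequality requires that the sum of any two sides exceeds the third.
Here 10 + 15 = 25 > 16, so the condition is met.

Yes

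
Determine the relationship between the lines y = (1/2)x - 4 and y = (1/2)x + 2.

Slope of line 1: m1 = 1/2
Slope of line 2: m2 = 1/2
Two lines are parallel if and only if they have equal slopes (or both are vertical).
Here m1 = m2 = 1/2, confirming the lines are parallel.

Parallel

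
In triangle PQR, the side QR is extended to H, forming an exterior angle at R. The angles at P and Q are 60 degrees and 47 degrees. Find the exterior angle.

Exterior angle = 60 + 47 = 107 degrees (exterior angle theorem).

107 degrees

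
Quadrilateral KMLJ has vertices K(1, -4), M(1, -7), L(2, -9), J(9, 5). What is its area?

Shoelace: sum of cross terms = 52, Area = (1/2)|52| = 26

26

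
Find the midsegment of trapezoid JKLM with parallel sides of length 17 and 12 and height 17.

The midsegment of a trapezoid = (base1 + base2) / 2
midsegment = (17 + 12) / 2
midsegment = 29 / 2
midsegment = 29/2

29/2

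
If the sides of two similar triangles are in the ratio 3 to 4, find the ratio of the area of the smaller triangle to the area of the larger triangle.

Area ratio = (side ratio)^2 = (3/4)^2 = 9:16.

9:16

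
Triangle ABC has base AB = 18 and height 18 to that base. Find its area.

Area = (1/2) * base * height
Area = (1/2) * 18 * 18
Area = 162

162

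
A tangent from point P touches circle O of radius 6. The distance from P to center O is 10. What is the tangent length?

tangent = √(d² - r²) = √(10² - 6²) = √(100 - 36) = √64 = 8

8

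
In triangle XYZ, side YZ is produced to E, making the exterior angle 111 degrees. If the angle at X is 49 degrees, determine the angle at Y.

By the exterior angle theorem: exterior angle = sum of remote interior angles.
111 = 49 + angle Y
angle Y = 111 - 49 = 62 degrees

62 degrees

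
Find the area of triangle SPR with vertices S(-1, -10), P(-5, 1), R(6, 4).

Shoelace: Area = (1/2)|-1(1-4) + -5(4--10) + 6(-10-1)| = (1/2)(133) = 133/2

133/2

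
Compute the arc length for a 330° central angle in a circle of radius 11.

Arc length = 2πr × θ/360
= 2π × 11 × 11/12
= 121*pi/6

121*pi/6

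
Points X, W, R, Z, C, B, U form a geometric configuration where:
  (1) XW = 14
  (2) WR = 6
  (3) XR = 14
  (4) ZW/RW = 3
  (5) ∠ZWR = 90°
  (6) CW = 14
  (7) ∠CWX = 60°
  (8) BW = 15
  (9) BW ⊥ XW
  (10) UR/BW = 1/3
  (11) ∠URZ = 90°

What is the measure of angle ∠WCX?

Step 1: By the law of cosines on triangle CWX: CX² = 14² + 14² − 2·14·14·cos(60°) = 196, so CX = 14.
Step 2: By the inverse law of cosines on triangle WCX: cos(∠WCX) = (14² + 14² − 14²) / (2·14·14) = 196/392 = 0.5, so ∠WCX = 60°.

Therefore, the measure of angle ∠WCX = 60°.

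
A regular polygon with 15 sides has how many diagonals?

Each of the 15 vertices connects to 12 non-adjacent vertices via diagonals.
Total connections = 15 × 12 = 180, but each diagonal is counted twice.
Number of diagonals = 180 / 2 = 90.

90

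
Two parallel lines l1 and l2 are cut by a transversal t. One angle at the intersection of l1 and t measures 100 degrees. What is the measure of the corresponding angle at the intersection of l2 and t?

When a transversal crosses parallel lines, angles in the same position at each intersection are called corresponding angles.
These are always equal, so the answer is 100 degrees.

100 degrees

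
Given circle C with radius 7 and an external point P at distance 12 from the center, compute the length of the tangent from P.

Let T be the point of tangency. Then CT ⊥ PT (radius ⊥ tangent).
In right triangle CTP: CP² = CT² + PT²
12² = 7² + PT²
PT² = 95, PT = sqrt(95)

sqrt(95)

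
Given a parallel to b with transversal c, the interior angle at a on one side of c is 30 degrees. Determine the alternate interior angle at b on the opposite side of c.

Alternate interior angles lie on opposite sides of the transversal, between the parallel lines.
By the alternate interior angle theorem, they are equal: 30 degrees.

30 degrees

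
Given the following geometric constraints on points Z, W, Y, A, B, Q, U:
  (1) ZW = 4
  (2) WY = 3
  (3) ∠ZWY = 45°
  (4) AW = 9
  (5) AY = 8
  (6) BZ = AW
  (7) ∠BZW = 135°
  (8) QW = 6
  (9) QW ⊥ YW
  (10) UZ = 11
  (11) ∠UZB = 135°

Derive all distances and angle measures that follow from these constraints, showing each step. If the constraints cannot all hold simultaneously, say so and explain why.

The constraints are consistent.

From the given relations:
  BZ = AW = 9

Step 1: From ZW = 4, WY = 3, and ∠ZWY = 45°, by the law of cosines:
  ZY² = ZW² + WY² - 2·ZW·WY·cos(45°) = 16 + 9 - 16.97 = 8.029
  ZY ≈ 2.83

Step 2: From WZ = 4, ZB = 9, and ∠WZB = 135°, by the law of cosines:
  WB² = WZ² + ZB² - 2·WZ·ZB·cos(135°) = 16 + 81 + 50.91 = 147.9
  WB ≈ 12.16

Step 3: From YW = 3, WQ = 6, and ∠YWQ = 90°, by the law of cosines:
  YQ² = YW² + WQ² - 2·YW·WQ·cos(90°) = 9 + 36 - 0 = 45
  YQ = 3·√5

Step 4: From BZ = 9, ZU = 11, and ∠BZU = 135°, by the law of cosines:
  BU² = BZ² + ZU² - 2·BZ·ZU·cos(135°) = 81 + 121 + 140 = 342
  BU ≈ 18.49

Step 5: From WA = 9, WY = 3, AY = 8, by the inverse law of cosines:
  cos(∠AWY) = (WA² + WY² - AY²) / (2·WA·WY)
  ∠AWY = 61.22°

Step 6: From YA = 8, YW = 3, AW = 9, by the inverse law of cosines:
  cos(∠AYW) = (YA² + YW² - AW²) / (2·YA·YW)
  ∠AYW = 99.59°

Step 7: From AW = 9, AY = 8, WY = 3, by the inverse law of cosines:
  cos(∠WAY) = (AW² + AY² - WY²) / (2·AW·AY)
  ∠WAY = 19.19°

Step 8: From ZW = 4, ZY = 2.83, WY = 3, by the inverse law of cosines:
  cos(∠WZY) = (ZW² + ZY² - WY²) / (2·ZW·ZY)
  ∠WZY = 48.47°

Step 9: From WB = 12.16, WZ = 4, BZ = 9, by the inverse law of cosines:
  cos(∠BWZ) = (WB² + WZ² - BZ²) / (2·WB·WZ)
  ∠BWZ = 31.55°

Step 10: From YQ = 3·√5, YW = 3, QW = 6, by the inverse law of cosines:
  cos(∠QYW) = (YQ² + YW² - QW²) / (2·YQ·YW)
  ∠QYW = 63.43°

Step 11: From YW = 3, YZ = 2.83, WZ = 4, by the inverse law of cosines:
  cos(∠WYZ) = (YW² + YZ² - WZ²) / (2·YW·YZ)
  ∠WYZ = 86.53°

Step 12: From BU = 18.49, BZ = 9, UZ = 11, by the inverse law of cosines:
  cos(∠UBZ) = (BU² + BZ² - UZ²) / (2·BU·BZ)
  ∠UBZ = 24.87°

Step 13: From BW = 12.16, BZ = 9, WZ = 4, by the inverse law of cosines:
  cos(∠WBZ) = (BW² + BZ² - WZ²) / (2·BW·BZ)
  ∠WBZ = 13.45°

Step 14: From QW = 6, QY = 3·√5, WY = 3, by the inverse law of cosines:
  cos(∠WQY) = (QW² + QY² - WY²) / (2·QW·QY)
  ∠WQY = 26.57°

Step 15: From UB = 18.49, UZ = 11, BZ = 9, by the inverse law of cosines:
  cos(∠BUZ) = (UB² + UZ² - BZ²) / (2·UB·UZ)
  ∠BUZ = 20.13°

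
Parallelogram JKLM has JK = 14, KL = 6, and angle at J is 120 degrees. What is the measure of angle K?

In a parallelogram, consecutive angles are supplementary (sum to 180°).
angle K = 180 - angle J
angle K = 180 - 120
angle K = 60 degrees

60 degrees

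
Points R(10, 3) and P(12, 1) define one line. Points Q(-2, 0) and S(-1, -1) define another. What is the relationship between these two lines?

Slope of line 1: m1 = (1 - 3)/(12 - 10) = -2/2 = -1
Slope of line 2: m2 = (-1 - 0)/(-1 - -2) = -1/1 = -1
m1 = m2, so the lines are parallel.

Parallel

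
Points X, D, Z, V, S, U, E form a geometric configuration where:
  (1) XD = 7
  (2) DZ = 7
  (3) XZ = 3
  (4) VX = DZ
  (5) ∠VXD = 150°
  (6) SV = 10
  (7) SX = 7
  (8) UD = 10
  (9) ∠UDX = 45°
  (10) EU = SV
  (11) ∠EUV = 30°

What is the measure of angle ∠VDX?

From the given relations: VX = DZ = 7.
Step 1: By the law of cosines on triangle DXV: DV² = 7² + 7² − 2·7·7·cos(150°) = 182.87, so DV ≈ 13.52.
Step 2: By the inverse law of cosines on triangle VDX: cos(∠VDX) = (13.52² + 7² − 7²) / (2·13.52·7) = 182.87/189.32 = 0.9659, so ∠VDX = 15°.

Therefore, the measure of angle ∠VDX = 15°.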